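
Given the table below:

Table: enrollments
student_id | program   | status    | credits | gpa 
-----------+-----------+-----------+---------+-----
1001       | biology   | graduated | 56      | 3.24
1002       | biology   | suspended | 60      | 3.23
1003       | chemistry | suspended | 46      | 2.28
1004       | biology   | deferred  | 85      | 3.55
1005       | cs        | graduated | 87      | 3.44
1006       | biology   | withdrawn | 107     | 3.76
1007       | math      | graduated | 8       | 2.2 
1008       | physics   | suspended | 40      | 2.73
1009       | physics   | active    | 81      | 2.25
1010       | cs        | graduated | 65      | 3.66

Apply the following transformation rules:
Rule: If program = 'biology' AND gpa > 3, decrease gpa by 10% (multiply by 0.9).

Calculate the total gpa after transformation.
28.96

Step 1: Find records where program = 'biology' AND gpa > 3
Step 2: 4 records match, summing to 13.78
Step 3: After multiplier: 13.78 × 0.9 = 12.4
Step 4: Unaffected records sum: 16.56
Step 5: Final sum = 12.4 + 16.56 = 28.96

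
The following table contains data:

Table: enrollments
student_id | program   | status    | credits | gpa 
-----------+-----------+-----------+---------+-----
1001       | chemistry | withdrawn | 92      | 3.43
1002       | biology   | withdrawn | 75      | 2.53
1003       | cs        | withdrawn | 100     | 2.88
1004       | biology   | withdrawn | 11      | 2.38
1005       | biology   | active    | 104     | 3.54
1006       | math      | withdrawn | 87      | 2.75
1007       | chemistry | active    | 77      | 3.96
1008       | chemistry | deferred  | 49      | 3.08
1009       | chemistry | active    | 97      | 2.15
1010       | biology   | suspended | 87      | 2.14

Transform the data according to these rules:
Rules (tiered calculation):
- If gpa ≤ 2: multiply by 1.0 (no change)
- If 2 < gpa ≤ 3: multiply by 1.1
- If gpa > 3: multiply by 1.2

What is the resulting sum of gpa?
33.12

Step 1: Tier 1 (gpa ≤ 2): 0 records, sum = 0 × 1.0 = 0.0
Step 2: Tier 2 (2 < gpa ≤ 3): 6 records, sum = 14.83 × 1.1 = 16.31
Step 3: Tier 3 (gpa > 3): 4 records, sum = 14.01 × 1.2 = 16.81
Step 4: Final sum = 0.0 + 16.31 + 16.81 = 33.12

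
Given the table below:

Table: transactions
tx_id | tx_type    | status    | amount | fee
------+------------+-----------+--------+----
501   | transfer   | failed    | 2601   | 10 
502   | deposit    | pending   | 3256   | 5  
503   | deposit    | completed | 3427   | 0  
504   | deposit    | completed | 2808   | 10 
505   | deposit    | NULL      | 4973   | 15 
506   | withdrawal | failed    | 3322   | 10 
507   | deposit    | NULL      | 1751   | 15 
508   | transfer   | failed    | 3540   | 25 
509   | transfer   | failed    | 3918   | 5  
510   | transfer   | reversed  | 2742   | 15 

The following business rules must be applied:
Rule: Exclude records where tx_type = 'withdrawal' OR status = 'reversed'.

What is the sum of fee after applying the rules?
85

Step 1: Find records where tx_type = 'withdrawal' OR status = 'reversed'
Step 2: 2 records match, summing to 25
Step 3: Original sum: 110
Step 4: Remaining sum = 110 - 25 = 85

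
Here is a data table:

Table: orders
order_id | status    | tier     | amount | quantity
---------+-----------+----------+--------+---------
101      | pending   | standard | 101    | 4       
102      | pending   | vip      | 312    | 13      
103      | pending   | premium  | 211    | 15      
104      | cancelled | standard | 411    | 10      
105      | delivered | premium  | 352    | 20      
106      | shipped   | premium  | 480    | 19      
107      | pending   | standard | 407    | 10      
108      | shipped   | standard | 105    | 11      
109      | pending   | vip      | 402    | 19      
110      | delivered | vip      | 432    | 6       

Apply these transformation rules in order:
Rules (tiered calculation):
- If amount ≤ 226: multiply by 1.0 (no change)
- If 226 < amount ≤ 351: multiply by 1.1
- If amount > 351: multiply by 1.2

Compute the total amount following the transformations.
3741.0

Step 1: Tier 1 (amount ≤ 226): 3 records, sum = 417 × 1.0 = 417.0
Step 2: Tier 2 (226 < amount ≤ 351): 1 records, sum = 312 × 1.1 = 343.2
Step 3: Tier 3 (amount > 351): 6 records, sum = 2484 × 1.2 = 2980.8
Step 4: Final sum = 417.0 + 343.2 + 2980.8 = 3741.0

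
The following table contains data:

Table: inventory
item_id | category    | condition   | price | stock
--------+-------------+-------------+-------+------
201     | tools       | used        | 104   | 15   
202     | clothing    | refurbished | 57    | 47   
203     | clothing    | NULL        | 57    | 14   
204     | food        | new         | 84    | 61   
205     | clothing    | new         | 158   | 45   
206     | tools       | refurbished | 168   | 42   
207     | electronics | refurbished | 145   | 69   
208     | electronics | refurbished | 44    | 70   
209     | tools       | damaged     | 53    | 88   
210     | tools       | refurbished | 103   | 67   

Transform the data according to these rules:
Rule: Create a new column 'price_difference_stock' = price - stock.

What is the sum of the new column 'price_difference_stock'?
455

Step 1: For each record, compute price - stock
Example calculations:
  104 - 15 = 89
  57 - 47 = 10
  57 - 14 = 43
  ...
Step 2: Sum all derived values
Step 3: Total = 455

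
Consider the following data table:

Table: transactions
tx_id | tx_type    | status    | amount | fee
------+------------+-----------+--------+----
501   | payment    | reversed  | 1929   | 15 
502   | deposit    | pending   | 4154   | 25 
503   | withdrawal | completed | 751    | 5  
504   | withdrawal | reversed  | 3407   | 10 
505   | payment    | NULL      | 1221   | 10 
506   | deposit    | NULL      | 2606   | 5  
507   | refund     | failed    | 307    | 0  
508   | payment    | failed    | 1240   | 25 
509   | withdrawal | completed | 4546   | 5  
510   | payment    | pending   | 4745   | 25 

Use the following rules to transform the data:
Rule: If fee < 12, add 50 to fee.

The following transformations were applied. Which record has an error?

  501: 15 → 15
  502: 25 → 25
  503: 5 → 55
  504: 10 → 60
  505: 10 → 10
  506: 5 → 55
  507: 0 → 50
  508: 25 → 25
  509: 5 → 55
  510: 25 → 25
Record 505 has an error. The correct transformed value should be 60, not 10.

Step 1: Check each record against the rule
Step 2: Record 505 has fee = 10
Step 3: Since 10 < 12, the bonus should have been applied
Step 4: Correct value = 60, but claimed value = 10
Conclusion: Record 505 has the error.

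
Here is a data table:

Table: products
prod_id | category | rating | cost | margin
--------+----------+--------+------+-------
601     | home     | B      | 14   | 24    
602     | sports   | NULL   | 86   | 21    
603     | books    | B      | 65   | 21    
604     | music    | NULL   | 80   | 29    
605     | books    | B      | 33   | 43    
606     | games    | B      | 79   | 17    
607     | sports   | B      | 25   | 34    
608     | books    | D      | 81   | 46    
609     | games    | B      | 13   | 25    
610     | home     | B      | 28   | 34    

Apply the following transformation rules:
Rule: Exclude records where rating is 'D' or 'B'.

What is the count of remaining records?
2

Step 1: Count records to exclude
  - 1 (D) + 7 (B) = 8 records
Step 2: Total records: 10
Step 3: Remaining = 10 - 8 = 2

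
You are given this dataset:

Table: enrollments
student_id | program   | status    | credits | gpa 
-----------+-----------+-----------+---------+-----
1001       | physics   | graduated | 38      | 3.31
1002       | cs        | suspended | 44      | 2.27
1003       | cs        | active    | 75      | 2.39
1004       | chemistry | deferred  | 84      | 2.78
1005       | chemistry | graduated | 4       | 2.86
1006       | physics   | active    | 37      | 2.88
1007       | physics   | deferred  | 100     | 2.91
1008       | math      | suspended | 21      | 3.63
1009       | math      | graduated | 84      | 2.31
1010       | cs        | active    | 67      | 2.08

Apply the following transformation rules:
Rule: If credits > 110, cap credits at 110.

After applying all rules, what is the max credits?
100

Step 1: Original maximum credits = 100
Step 2: Check cap of 110 against maximum
Step 3: No records exceed the cap (max 100 <= cap 110), so no capping applies
Step 4: Maximum after transformation = 100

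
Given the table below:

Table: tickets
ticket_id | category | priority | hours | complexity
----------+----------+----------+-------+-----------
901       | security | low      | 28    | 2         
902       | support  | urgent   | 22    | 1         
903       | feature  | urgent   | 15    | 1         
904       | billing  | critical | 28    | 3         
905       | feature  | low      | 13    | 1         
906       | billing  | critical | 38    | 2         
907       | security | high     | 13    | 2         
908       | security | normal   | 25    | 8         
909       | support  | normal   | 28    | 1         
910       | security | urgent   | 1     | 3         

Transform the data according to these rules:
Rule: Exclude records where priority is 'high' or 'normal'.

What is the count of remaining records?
7

Step 1: Count records to exclude
  - 1 (high) + 2 (normal) = 3 records
Step 2: Total records: 10
Step 3: Remaining = 10 - 3 = 7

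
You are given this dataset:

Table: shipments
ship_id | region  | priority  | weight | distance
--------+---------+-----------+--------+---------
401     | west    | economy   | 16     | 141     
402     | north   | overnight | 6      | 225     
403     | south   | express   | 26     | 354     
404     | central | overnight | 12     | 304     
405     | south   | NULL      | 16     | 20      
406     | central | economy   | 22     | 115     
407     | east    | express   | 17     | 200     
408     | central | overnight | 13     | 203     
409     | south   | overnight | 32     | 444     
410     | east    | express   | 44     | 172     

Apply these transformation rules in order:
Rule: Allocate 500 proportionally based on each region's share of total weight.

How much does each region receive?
central: 115.2, east: 149.51, north: 14.71, south: 181.37, west: 39.22

Step 1: Calculate total weight = 204
Step 2: Calculate each region's proportion:
  central: 47/204 = 23.04% → 115.2
  east: 61/204 = 29.90% → 149.51
  north: 6/204 = 2.94% → 14.71
  south: 74/204 = 36.27% → 181.37
  west: 16/204 = 7.84% → 39.22
Step 3: Verify: sum of allocations ≈ 500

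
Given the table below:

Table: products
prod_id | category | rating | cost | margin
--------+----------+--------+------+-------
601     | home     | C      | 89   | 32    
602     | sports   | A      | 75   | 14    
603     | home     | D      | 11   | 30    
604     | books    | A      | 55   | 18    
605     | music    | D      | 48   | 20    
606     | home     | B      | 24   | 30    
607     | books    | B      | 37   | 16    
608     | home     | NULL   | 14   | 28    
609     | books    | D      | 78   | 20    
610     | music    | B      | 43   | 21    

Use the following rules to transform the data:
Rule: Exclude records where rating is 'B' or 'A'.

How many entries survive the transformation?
5

Step 1: Count records to exclude
  - 3 (B) + 2 (A) = 5 records
Step 2: Total records: 10
Step 3: Remaining = 10 - 5 = 5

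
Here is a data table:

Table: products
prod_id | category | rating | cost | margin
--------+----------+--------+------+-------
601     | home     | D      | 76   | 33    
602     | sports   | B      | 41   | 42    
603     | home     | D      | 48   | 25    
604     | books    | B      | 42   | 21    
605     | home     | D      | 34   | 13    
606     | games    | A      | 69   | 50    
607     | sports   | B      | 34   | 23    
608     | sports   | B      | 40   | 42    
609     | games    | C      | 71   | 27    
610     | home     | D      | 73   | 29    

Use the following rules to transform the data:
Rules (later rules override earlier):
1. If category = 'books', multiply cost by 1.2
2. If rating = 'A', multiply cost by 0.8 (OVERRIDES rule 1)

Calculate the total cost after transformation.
522.6

Step 1: Rule 2 takes priority for records with rating = 'A'
  - 1 records: 69 × 0.8 = 55.2
Step 2: Rule 1 applies to remaining records with category = 'books'
  - 1 records: 42 × 1.2 = 50.4
Step 3: Other records unchanged: 417
Step 4: Final sum = 55.2 + 50.4 + 417 = 522.6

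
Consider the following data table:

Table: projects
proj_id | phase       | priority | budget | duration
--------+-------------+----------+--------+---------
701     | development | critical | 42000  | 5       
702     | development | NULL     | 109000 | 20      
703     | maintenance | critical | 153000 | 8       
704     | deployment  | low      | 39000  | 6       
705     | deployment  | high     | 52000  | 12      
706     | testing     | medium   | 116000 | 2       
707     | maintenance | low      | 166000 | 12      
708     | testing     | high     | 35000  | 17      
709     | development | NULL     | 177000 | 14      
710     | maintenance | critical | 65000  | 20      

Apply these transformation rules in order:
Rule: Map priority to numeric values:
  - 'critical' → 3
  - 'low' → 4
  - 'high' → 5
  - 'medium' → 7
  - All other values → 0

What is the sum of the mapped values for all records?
34

Step 1: Apply mapping to each record
Step 2: Count by status:
  'critical': 3 records × 3 = 9
  'low': 2 records × 4 = 8
  'high': 2 records × 5 = 10
  'medium': 1 records × 7 = 7
Step 3: Sum all mapped values = 34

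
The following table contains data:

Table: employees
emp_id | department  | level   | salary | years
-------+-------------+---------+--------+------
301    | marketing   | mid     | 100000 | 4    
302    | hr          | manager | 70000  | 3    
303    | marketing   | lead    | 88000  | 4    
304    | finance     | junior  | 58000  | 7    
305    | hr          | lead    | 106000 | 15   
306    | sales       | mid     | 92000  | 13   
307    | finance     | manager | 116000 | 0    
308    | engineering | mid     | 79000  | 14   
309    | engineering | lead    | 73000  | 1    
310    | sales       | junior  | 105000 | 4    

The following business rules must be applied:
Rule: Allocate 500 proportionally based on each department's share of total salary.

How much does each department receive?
engineering: 85.68, finance: 98.08, hr: 99.21, marketing: 105.98, sales: 111.05

Step 1: Calculate total salary = 887000
Step 2: Calculate each department's proportion:
  engineering: 152000/887000 = 17.14% → 85.68
  finance: 174000/887000 = 19.62% → 98.08
  hr: 176000/887000 = 19.84% → 99.21
  marketing: 188000/887000 = 21.20% → 105.98
  sales: 197000/887000 = 22.21% → 111.05
Step 3: Verify: sum of allocations ≈ 500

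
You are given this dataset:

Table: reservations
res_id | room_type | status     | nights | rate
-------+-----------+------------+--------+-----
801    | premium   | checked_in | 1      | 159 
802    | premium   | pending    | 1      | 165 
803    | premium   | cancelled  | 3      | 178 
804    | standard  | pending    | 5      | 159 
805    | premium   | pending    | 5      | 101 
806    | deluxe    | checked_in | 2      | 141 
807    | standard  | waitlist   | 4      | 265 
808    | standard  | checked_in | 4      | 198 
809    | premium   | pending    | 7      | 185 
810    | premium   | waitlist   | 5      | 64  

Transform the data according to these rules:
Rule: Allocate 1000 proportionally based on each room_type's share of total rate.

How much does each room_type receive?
deluxe: 87.31, premium: 527.55, standard: 385.14

Step 1: Calculate total rate = 1615
Step 2: Calculate each room_type's proportion:
  deluxe: 141/1615 = 8.73% → 87.31
  premium: 852/1615 = 52.76% → 527.55
  standard: 622/1615 = 38.51% → 385.14
Step 3: Verify: sum of allocations ≈ 1000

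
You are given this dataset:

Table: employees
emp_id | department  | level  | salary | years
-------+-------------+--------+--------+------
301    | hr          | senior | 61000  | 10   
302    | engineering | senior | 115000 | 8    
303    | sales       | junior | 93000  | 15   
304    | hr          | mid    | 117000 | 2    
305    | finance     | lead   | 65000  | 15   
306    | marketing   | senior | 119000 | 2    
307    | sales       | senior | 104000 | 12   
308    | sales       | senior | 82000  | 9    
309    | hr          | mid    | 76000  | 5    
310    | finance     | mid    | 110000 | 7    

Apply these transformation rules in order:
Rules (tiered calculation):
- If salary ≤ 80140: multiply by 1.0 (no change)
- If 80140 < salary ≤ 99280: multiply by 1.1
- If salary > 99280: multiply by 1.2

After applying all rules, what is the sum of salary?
1072500.0

Step 1: Tier 1 (salary ≤ 80140): 3 records, sum = 202000 × 1.0 = 202000.0
Step 2: Tier 2 (80140 < salary ≤ 99280): 2 records, sum = 175000 × 1.1 = 192500.0
Step 3: Tier 3 (salary > 99280): 5 records, sum = 565000 × 1.2 = 678000.0
Step 4: Final sum = 202000.0 + 192500.0 + 678000.0 = 1072500.0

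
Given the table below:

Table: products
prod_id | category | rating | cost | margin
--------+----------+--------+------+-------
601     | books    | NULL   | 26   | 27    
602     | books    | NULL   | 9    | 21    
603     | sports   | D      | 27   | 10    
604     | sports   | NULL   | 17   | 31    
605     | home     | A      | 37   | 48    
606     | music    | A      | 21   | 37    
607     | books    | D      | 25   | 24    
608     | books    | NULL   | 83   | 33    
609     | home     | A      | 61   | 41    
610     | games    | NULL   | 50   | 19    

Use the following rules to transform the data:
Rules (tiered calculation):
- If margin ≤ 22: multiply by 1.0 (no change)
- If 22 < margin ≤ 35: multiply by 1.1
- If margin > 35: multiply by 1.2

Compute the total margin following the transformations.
327.7

Step 1: Tier 1 (margin ≤ 22): 3 records, sum = 50 × 1.0 = 50.0
Step 2: Tier 2 (22 < margin ≤ 35): 4 records, sum = 115 × 1.1 = 126.5
Step 3: Tier 3 (margin > 35): 3 records, sum = 126 × 1.2 = 151.2
Step 4: Final sum = 50.0 + 126.5 + 151.2 = 327.7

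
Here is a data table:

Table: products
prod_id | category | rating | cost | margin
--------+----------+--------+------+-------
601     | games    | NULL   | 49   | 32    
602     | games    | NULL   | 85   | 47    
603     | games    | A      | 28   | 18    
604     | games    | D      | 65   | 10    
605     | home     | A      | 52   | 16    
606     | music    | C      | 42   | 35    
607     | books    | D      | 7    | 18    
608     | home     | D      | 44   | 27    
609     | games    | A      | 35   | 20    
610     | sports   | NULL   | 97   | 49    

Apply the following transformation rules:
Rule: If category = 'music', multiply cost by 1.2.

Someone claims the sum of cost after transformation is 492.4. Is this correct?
No, the correct result is 512.4.

Step 1: Calculate the correct sum after transformation
Step 2: Apply multiplier 1.2 to records where category = 'music'
Step 3: Correct result = 512.4
Step 4: Claimed result = 492.4
Step 5: 512.4 ≠ 492.4
Conclusion: The claimed result is incorrect. The correct answer is 512.4.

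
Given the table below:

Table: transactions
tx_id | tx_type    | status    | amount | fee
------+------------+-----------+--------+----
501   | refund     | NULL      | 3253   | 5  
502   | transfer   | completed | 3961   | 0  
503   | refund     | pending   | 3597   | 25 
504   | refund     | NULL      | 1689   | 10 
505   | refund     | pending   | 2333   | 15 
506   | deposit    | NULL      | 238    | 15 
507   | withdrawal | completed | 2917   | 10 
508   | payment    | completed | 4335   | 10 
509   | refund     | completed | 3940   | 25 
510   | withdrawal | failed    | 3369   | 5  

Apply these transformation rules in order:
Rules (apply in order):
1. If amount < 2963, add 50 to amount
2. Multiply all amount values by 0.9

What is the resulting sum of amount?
26848.8

Step 1: Apply Rule 1 - Add 50 to records with amount < 2963
  - 4 records affected: 7177 + (4 × 50) = 7377
  - Unaffected records: 22455
  - Sum after Rule 1: 29832
Step 2: Apply Rule 2 - Multiply all by 0.9
  - 29832 × 0.9 = 26848.8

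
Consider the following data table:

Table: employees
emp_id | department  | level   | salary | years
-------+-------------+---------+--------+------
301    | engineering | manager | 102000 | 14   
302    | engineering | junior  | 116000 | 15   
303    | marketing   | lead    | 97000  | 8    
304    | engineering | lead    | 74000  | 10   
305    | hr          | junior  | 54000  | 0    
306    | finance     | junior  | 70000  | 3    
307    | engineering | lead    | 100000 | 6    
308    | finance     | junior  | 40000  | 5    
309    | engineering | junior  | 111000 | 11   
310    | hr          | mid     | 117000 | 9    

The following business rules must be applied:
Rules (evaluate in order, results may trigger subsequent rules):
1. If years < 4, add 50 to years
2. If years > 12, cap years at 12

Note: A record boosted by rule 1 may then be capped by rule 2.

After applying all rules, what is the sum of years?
97

Step 1: Apply rule 1 to records with years < 4
  - 2 records get bonus of 50
  - Of these, 2 records then exceed 12 and get capped
Step 2: Apply rule 2 to records with years > 12
  - 2 records (original) are capped
Step 3: Calculate final sum = 97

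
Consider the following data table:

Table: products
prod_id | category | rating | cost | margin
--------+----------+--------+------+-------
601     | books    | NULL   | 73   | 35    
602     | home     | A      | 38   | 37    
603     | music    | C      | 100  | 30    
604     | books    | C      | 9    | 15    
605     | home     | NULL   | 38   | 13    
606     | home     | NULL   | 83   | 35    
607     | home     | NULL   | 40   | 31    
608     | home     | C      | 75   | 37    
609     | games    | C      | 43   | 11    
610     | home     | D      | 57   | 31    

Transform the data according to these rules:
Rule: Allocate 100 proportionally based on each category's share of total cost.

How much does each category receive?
books: 14.75, games: 7.73, home: 59.53, music: 17.99

Step 1: Calculate total cost = 556
Step 2: Calculate each category's proportion:
  books: 82/556 = 14.75% → 14.75
  games: 43/556 = 7.73% → 7.73
  home: 331/556 = 59.53% → 59.53
  music: 100/556 = 17.99% → 17.99
Step 3: Verify: sum of allocations ≈ 100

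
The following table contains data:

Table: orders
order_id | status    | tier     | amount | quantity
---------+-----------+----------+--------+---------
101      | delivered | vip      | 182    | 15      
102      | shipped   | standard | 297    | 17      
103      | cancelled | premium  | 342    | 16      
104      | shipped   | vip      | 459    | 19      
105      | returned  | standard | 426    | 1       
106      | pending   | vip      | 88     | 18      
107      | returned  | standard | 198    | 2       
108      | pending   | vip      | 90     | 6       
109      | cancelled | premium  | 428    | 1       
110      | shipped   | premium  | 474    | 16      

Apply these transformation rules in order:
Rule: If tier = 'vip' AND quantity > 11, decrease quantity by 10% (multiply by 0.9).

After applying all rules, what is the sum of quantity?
105.8

Step 1: Find records where tier = 'vip' AND quantity > 11
Step 2: 3 records match, summing to 52
Step 3: After multiplier: 52 × 0.9 = 46.8
Step 4: Unaffected records sum: 59
Step 5: Final sum = 46.8 + 59 = 105.8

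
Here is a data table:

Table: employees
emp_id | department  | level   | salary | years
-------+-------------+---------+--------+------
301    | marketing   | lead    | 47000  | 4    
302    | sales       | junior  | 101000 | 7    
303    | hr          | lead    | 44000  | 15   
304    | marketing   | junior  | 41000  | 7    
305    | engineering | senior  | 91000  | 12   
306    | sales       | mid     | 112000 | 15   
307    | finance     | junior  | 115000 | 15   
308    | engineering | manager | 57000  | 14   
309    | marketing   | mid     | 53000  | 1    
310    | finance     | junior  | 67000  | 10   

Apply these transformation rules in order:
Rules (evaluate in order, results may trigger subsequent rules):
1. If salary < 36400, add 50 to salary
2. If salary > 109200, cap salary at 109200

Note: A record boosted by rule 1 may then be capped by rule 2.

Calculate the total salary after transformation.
719400

Step 1: Apply rule 1 to records with salary < 36400
  - 0 records get bonus of 50
  - Of these, 0 records then exceed 109200 and get capped
Step 2: Apply rule 2 to records with salary > 109200
  - 2 records (original) are capped
Step 3: Calculate final sum = 719400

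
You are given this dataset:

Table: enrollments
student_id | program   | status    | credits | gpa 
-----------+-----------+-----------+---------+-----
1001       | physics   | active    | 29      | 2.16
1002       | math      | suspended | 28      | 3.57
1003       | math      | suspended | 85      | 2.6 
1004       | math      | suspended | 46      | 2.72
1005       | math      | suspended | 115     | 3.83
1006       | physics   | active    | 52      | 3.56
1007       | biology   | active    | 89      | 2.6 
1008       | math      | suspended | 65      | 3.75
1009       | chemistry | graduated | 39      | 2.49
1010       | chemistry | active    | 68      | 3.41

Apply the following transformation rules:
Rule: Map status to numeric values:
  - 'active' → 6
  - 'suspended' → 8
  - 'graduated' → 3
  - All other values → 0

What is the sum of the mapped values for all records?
67

Step 1: Apply mapping to each record
Step 2: Count by status:
  'active': 4 records × 6 = 24
  'suspended': 5 records × 8 = 40
  'graduated': 1 records × 3 = 3
Step 3: Sum all mapped values = 67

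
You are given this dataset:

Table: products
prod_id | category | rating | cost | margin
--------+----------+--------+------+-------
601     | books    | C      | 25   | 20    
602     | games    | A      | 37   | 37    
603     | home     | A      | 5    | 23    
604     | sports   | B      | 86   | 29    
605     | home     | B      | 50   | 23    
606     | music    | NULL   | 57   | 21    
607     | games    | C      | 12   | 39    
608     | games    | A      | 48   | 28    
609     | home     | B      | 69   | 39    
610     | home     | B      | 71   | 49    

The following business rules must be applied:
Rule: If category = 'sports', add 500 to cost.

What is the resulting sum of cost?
960

Step 1: Count records where category = 'sports': 1
Step 2: Total bonus added: 1 × 500 = 500
Step 3: Original sum of cost: 460
Step 4: Final sum = 460 + 500 = 960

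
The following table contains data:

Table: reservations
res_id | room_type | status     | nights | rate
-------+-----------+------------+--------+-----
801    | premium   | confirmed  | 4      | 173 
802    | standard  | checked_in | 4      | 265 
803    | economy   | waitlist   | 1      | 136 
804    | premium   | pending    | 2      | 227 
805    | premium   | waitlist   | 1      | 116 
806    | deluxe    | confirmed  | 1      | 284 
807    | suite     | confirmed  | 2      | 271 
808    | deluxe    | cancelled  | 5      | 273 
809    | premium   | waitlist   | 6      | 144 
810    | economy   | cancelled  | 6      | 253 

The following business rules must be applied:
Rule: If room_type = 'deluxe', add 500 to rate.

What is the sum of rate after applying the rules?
3142

Step 1: Count records where room_type = 'deluxe': 2
Step 2: Total bonus added: 2 × 500 = 1000
Step 3: Original sum of rate: 2142
Step 4: Final sum = 2142 + 1000 = 3142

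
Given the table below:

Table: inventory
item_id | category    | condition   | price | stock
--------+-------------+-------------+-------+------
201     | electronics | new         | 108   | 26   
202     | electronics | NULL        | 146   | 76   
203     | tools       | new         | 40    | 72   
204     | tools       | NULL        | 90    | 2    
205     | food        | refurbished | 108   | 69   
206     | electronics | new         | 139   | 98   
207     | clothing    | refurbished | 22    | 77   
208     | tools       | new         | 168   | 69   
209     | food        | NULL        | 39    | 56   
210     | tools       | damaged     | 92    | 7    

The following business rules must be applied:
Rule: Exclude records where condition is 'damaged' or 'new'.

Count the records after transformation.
5

Step 1: Count records to exclude
  - 1 (damaged) + 4 (new) = 5 records
Step 2: Total records: 10
Step 3: Remaining = 10 - 5 = 5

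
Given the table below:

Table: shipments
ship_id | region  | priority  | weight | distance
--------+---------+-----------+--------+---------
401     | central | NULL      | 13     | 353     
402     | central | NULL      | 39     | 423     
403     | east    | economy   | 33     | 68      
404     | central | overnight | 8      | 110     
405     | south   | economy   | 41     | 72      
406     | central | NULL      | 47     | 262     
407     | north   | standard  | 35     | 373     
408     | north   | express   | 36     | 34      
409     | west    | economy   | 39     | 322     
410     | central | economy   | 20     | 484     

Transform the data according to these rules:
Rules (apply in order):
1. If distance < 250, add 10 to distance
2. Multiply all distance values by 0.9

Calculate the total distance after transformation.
2286.9

Step 1: Apply Rule 1 - Add 10 to records with distance < 250
  - 4 records affected: 284 + (4 × 10) = 324
  - Unaffected records: 2217
  - Sum after Rule 1: 2541
Step 2: Apply Rule 2 - Multiply all by 0.9
  - 2541 × 0.9 = 2286.9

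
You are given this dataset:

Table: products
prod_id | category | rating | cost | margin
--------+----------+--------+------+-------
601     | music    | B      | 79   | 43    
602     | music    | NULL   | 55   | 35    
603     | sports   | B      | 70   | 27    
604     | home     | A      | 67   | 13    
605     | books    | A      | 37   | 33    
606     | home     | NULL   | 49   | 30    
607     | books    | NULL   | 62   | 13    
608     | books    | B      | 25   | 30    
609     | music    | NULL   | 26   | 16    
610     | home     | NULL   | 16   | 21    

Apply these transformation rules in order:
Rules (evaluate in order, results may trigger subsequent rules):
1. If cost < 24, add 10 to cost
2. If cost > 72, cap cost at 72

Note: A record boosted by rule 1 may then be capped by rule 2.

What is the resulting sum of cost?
489

Step 1: Apply rule 1 to records with cost < 24
  - 1 records get bonus of 10
  - Of these, 0 records then exceed 72 and get capped
Step 2: Apply rule 2 to records with cost > 72
  - 1 records (original) are capped
Step 3: Calculate final sum = 489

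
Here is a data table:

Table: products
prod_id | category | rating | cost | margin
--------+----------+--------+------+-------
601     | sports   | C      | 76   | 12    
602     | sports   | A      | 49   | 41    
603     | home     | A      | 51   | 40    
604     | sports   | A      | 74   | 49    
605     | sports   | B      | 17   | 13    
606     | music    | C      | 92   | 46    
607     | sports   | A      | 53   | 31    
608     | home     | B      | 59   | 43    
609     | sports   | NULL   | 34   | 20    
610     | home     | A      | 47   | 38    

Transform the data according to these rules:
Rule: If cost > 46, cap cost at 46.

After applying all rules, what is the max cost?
46

Step 1: Original maximum cost = 92
Step 2: Apply cap at 46
Step 3: 8 records had cost > 46 and were capped
Step 4: Maximum after transformation = 46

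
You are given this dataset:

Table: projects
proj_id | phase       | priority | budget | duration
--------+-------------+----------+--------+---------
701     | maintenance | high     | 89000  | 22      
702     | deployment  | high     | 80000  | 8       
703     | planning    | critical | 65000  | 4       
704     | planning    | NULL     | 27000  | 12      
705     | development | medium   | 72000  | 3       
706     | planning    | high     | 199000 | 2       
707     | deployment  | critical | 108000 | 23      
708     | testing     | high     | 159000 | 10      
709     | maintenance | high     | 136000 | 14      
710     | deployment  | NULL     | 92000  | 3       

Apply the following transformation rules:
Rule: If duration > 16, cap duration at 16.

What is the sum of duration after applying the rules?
88

Step 1: 2 records have duration > 16
Step 2: These records originally summed to 45
Step 3: After capping: 2 × 16 = 32
Step 4: Unaffected records sum: 56
Step 5: Final sum = 32 + 56 = 88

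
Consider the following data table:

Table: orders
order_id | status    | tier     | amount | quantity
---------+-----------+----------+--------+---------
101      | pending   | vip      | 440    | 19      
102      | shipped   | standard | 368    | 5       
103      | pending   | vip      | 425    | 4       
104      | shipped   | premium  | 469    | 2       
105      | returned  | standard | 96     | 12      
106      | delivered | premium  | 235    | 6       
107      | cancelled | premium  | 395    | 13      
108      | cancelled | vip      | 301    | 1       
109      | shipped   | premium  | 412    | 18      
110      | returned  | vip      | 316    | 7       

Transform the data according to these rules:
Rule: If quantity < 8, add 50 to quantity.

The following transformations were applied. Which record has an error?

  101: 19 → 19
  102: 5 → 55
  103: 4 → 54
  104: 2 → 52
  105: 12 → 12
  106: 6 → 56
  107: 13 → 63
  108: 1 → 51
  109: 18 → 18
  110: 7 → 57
Record 107 has an error. The correct transformed value should be 13, not 63.

Step 1: Check each record against the rule
Step 2: Record 107 has quantity = 13
Step 3: Since 13 >= 8, the bonus should not have been applied
Step 4: Correct value = 13, but claimed value = 63
Conclusion: Record 107 has the error.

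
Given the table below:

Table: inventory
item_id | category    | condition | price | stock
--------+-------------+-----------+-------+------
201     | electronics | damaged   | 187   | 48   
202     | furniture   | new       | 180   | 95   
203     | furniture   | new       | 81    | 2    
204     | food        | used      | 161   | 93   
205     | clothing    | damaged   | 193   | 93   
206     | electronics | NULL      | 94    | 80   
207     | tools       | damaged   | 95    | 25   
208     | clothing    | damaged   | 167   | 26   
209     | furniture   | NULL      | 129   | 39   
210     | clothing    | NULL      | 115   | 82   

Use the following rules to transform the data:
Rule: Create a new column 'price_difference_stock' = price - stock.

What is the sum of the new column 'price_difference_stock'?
819

Step 1: For each record, compute price - stock
Example calculations:
  187 - 48 = 139
  180 - 95 = 85
  81 - 2 = 79
  ...
Step 2: Sum all derived values
Step 3: Total = 819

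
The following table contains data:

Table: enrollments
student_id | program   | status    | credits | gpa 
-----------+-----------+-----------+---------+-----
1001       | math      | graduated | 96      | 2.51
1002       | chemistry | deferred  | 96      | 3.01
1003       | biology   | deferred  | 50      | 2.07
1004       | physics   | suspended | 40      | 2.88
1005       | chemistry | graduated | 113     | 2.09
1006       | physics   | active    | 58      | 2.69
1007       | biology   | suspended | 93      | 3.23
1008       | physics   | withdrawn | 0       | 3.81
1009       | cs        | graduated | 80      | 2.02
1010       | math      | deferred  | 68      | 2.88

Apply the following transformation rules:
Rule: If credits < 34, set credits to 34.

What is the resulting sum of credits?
728

Step 1: 1 records have credits < 34
Step 2: These records originally summed to 0
Step 3: After setting to minimum: 1 × 34 = 34
Step 4: Unaffected records sum: 694
Step 5: Final sum = 34 + 694 = 728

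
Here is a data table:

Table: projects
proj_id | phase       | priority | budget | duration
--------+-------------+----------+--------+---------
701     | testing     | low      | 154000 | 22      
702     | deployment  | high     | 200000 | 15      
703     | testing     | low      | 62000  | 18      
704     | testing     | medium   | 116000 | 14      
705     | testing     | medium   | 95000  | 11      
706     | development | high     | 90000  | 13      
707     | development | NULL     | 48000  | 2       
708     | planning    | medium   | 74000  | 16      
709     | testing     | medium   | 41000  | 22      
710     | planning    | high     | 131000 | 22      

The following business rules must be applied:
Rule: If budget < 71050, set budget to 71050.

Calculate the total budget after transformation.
1073150

Step 1: 3 records have budget < 71050
Step 2: These records originally summed to 151000
Step 3: After setting to minimum: 3 × 71050 = 213150
Step 4: Unaffected records sum: 860000
Step 5: Final sum = 213150 + 860000 = 1073150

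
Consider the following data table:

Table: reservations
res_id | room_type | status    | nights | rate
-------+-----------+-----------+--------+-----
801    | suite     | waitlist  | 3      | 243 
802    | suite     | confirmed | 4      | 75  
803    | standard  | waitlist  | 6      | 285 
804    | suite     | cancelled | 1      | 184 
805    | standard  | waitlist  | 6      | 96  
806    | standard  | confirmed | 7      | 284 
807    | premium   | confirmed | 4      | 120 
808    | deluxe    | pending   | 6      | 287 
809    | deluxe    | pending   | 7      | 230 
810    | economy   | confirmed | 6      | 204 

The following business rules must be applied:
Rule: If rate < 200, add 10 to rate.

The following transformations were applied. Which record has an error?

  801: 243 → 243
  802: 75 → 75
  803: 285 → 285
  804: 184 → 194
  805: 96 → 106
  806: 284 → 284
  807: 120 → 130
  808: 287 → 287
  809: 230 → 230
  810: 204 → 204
Record 802 has an error. The correct transformed value should be 85, not 75.

Step 1: Check each record against the rule
Step 2: Record 802 has rate = 75
Step 3: Since 75 < 200, the bonus should have been applied
Step 4: Correct value = 85, but claimed value = 75
Conclusion: Record 802 has the error.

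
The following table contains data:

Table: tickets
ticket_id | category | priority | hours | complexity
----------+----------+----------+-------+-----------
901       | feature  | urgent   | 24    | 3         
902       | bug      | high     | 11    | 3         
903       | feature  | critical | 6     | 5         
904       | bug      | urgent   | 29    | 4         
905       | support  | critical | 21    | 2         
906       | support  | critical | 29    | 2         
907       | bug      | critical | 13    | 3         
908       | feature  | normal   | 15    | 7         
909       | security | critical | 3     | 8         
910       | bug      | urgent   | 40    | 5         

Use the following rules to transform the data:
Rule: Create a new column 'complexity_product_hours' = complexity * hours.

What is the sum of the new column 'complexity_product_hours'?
719

Step 1: For each record, compute complexity * hours
Example calculations:
  3 * 24 = 72
  3 * 11 = 33
  5 * 6 = 30
  ...
Step 2: Sum all derived values
Step 3: Total = 719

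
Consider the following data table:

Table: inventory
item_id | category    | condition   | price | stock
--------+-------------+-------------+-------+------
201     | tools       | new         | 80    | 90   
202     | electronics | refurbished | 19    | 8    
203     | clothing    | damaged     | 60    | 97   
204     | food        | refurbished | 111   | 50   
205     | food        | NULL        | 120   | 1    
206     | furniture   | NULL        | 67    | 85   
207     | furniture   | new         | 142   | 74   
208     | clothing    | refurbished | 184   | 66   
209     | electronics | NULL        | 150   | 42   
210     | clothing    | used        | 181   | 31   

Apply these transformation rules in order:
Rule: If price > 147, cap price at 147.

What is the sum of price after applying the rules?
1040

Step 1: 3 records have price > 147
Step 2: These records originally summed to 515
Step 3: After capping: 3 × 147 = 441
Step 4: Unaffected records sum: 599
Step 5: Final sum = 441 + 599 = 1040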